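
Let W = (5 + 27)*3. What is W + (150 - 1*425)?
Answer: -179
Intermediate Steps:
W = 96 (W = 32*3 = 96)
W + (150 - 1*425) = 96 + (150 - 1*425) = 96 + (150 - 425) = 96 - 275 = -179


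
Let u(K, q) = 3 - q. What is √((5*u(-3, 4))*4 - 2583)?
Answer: I*√2603 ≈ 51.02*I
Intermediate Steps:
√((5*u(-3, 4))*4 - 2583) = √((5*(3 - 1*4))*4 - 2583) = √((5*(3 - 4))*4 - 2583) = √((5*(-1))*4 - 2583) = √(-5*4 - 2583) = √(-20 - 2583) = √(-2603) = I*√2603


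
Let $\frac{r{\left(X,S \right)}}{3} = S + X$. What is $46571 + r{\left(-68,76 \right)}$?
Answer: $46595$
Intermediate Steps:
$r{\left(X,S \right)} = 3 S + 3 X$ ($r{\left(X,S \right)} = 3 \left(S + X\right) = 3 S + 3 X$)
$46571 + r{\left(-68,76 \right)} = 46571 + \left(3 \cdot 76 + 3 \left(-68\right)\right) = 46571 + \left(228 - 204\right) = 46571 + 24 = 46595$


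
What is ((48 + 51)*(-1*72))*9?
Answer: -64152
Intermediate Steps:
((48 + 51)*(-1*72))*9 = (99*(-72))*9 = -7128*9 = -64152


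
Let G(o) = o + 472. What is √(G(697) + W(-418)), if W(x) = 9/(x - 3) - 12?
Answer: 4*√12816503/421 ≈ 34.014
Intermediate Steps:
W(x) = -12 + 9/(-3 + x) (W(x) = 9/(-3 + x) - 12 = -12 + 9/(-3 + x))
G(o) = 472 + o
√(G(697) + W(-418)) = √((472 + 697) + 3*(15 - 4*(-418))/(-3 - 418)) = √(1169 + 3*(15 + 1672)/(-421)) = √(1169 + 3*(-1/421)*1687) = √(1169 - 5061/421) = √(487088/421) = 4*√12816503/421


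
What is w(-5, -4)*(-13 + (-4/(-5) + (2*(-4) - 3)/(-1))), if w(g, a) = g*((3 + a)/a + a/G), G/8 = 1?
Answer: -3/2 ≈ -1.5000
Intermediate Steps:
G = 8 (G = 8*1 = 8)
w(g, a) = g*(a/8 + (3 + a)/a) (w(g, a) = g*((3 + a)/a + a/8) = g*(a/8 + (3 + a)/a))
w(-5, -4)*(-13 + (-4/(-5) + (2*(-4) - 3)/(-1))) = ((1/8)*(-5)*(24 - 4*(8 - 4))/(-4))*(-13 + (-4/(-5) + (2*(-4) - 3)/(-1))) = ((1/8)*(-5)*(-1/4)*(24 - 4*4))*(-13 + (-4*(-1/5) + (-8 - 3)*(-1))) = ((1/8)*(-5)*(-1/4)*(24 - 16))*(-13 + (4/5 - 11*(-1))) = ((1/8)*(-5)*(-1/4)*8)*(-13 + (4/5 + 11)) = 5*(-13 + 59/5)/4 = (5/4)*(-6/5) = -3/2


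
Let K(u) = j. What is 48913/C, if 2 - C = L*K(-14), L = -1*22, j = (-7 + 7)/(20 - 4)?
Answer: 48913/2 ≈ 24457.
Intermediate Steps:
j = 0 (j = 0/16 = 0*(1/16) = 0)
K(u) = 0
L = -22
C = 2 (C = 2 - (-22)*0 = 2 - 1*0 = 2 + 0 = 2)
48913/C = 48913/2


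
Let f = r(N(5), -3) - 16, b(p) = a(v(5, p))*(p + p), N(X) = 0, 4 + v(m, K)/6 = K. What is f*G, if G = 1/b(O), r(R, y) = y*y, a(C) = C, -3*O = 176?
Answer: -21/132352 ≈ -0.00015867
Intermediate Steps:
O = -176/3 (O = -1/3*176 = -176/3 ≈ -58.667)
v(m, K) = -24 + 6*K
r(R, y) = y**2
b(p) = 2*p*(-24 + 6*p) (b(p) = (-24 + 6*p)*(p + p) = (-24 + 6*p)*(2*p) = 2*p*(-24 + 6*p))
G = 3/132352 (G = 1/(12*(-176/3)*(-4 - 176/3)) = 1/(12*(-176/3)*(-188/3)) = 1/(132352/3) = 3/132352 ≈ 2.2667e-5)
f = -7 (f = (-3)**2 - 16 = 9 - 16 = -7)
f*G = -7*3/132352 = -21/132352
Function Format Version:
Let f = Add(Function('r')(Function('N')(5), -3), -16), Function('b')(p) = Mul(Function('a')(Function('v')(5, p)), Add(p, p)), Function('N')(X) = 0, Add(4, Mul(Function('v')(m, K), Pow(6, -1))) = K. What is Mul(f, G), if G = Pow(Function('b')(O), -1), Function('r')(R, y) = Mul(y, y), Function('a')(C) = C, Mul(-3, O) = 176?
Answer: Rational(-21, 132352) ≈ -0.00015867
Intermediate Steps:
O = Rational(-176, 3) (O = Mul(Rational(-1, 3), 176) = Rational(-176, 3) ≈ -58.667)
Function('v')(m, K) = Add(-24, Mul(6, K))
Function('r')(R, y) = Pow(y, 2)
Function('b')(p) = Mul(2, p, Add(-24, Mul(6, p))) (Function('b')(p) = Mul(Add(-24, Mul(6, p)), Add(p, p)) = Mul(Add(-24, Mul(6, p)), Mul(2, p)) = Mul(2, p, Add(-24, Mul(6, p))))
G = Rational(3, 132352) (G = Pow(Mul(12, Rational(-176, 3), Add(-4, Rational(-176, 3))), -1) = Pow(Mul(12, Rational(-176, 3), Rational(-188, 3)), -1) = Pow(Rational(132352, 3), -1) = Rational(3, 132352) ≈ 2.2667e-5)
f = -7 (f = Add(Pow(-3, 2), -16) = Add(9, -16) = -7)
Mul(f, G) = Mul(-7, Rational(3, 132352)) = Rational(-21, 132352)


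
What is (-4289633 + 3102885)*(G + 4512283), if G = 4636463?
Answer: -10857256018008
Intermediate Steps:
(-4289633 + 3102885)*(G + 4512283) = (-4289633 + 3102885)*(4636463 + 4512283) = -1186748*9148746 = -10857256018008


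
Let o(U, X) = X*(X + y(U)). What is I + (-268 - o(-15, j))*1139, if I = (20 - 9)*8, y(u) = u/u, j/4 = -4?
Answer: -578524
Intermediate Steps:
j = -16 (j = 4*(-4) = -16)
y(u) = 1
o(U, X) = X*(1 + X) (o(U, X) = X*(X + 1) = X*(1 + X))
I = 88 (I = 11*8 = 88)
I + (-268 - o(-15, j))*1139 = 88 + (-268 - (-16)*(1 - 16))*1139 = 88 + (-268 - (-16)*(-15))*1139 = 88 + (-268 - 1*240)*1139 = 88 + (-268 - 240)*1139 = 88 - 508*1139 = 88 - 578612 = -578524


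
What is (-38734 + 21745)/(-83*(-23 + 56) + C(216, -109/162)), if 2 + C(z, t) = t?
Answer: 2752218/444151 ≈ 6.1966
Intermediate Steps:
C(z, t) = -2 + t
(-38734 + 21745)/(-83*(-23 + 56) + C(216, -109/162)) = (-38734 + 21745)/(-83*(-23 + 56) + (-2 - 109/162)) = -16989/(-83*33 + (-2 - 109*1/162)) = -16989/(-2739 + (-2 - 109/162)) = -16989/(-2739 - 433/162) = -16989/(-444151/162) = -16989*(-162/444151) = 2752218/444151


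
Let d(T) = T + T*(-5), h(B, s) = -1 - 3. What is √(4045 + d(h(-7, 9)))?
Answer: √4061 ≈ 63.726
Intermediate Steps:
h(B, s) = -4
d(T) = -4*T (d(T) = T - 5*T = -4*T)
√(4045 + d(h(-7, 9))) = √(4045 - 4*(-4)) = √(4045 + 16) = √4061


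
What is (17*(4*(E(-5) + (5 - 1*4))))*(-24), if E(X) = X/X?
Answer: -3264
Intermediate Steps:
E(X) = 1
(17*(4*(E(-5) + (5 - 1*4))))*(-24) = (17*(4*(1 + (5 - 1*4))))*(-24) = (17*(4*(1 + (5 - 4))))*(-24) = (17*(4*(1 + 1)))*(-24) = (17*(4*2))*(-24) = (17*8)*(-24) = 136*(-24) = -3264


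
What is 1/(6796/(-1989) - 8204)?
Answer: -1989/16324552 ≈ -0.00012184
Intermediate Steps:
1/(6796/(-1989) - 8204) = 1/(6796*(-1/1989) - 8204) = 1/(-6796/1989 - 8204) = 1/(-16324552/1989) = -1989/16324552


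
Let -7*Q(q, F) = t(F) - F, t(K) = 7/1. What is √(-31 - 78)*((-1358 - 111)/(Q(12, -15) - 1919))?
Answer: 791*I*√109/1035 ≈ 7.979*I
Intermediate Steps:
t(K) = 7 (t(K) = 7*1 = 7)
Q(q, F) = -1 + F/7 (Q(q, F) = -(7 - F)/7 = -1 + F/7)
√(-31 - 78)*((-1358 - 111)/(Q(12, -15) - 1919)) = √(-31 - 78)*((-1358 - 111)/((-1 + (⅐)*(-15)) - 1919)) = √(-109)*(-1469/((-1 - 15/7) - 1919)) = (I*√109)*(-1469/(-22/7 - 1919)) = (I*√109)*(-1469/(-13455/7)) = (I*√109)*(-1469*(-7/13455)) = (I*√109)*(791/1035) = 791*I*√109/1035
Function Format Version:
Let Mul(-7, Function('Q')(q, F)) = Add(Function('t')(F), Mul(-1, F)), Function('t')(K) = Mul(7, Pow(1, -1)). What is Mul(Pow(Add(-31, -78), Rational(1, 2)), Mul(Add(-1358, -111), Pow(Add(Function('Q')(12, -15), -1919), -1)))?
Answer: Mul(Rational(791, 1035), I, Pow(109, Rational(1, 2))) ≈ Mul(7.9790, I)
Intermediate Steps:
Function('t')(K) = 7 (Function('t')(K) = Mul(7, 1) = 7)
Function('Q')(q, F) = Add(-1, Mul(Rational(1, 7), F)) (Function('Q')(q, F) = Mul(Rational(-1, 7), Add(7, Mul(-1, F))) = Add(-1, Mul(Rational(1, 7), F)))
Mul(Pow(Add(-31, -78), Rational(1, 2)), Mul(Add(-1358, -111), Pow(Add(Function('Q')(12, -15), -1919), -1))) = Mul(Pow(Add(-31, -78), Rational(1, 2)), Mul(Add(-1358, -111), Pow(Add(Add(-1, Mul(Rational(1, 7), -15)), -1919), -1))) = Mul(Pow(-109, Rational(1, 2)), Mul(-1469, Pow(Add(Add(-1, Rational(-15, 7)), -1919), -1))) = Mul(Mul(I, Pow(109, Rational(1, 2))), Mul(-1469, Pow(Add(Rational(-22, 7), -1919), -1))) = Mul(Mul(I, Pow(109, Rational(1, 2))), Mul(-1469, Pow(Rational(-13455, 7), -1))) = Mul(Mul(I, Pow(109, Rational(1, 2))), Mul(-1469, Rational(-7, 13455))) = Mul(Mul(I, Pow(109, Rational(1, 2))), Rational(791, 1035)) = Mul(Rational(791, 1035), I, Pow(109, Rational(1, 2)))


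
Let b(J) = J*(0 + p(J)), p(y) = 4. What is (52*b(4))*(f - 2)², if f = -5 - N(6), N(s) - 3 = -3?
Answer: 40768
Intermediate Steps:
N(s) = 0 (N(s) = 3 - 3 = 0)
b(J) = 4*J (b(J) = J*(0 + 4) = J*4 = 4*J)
f = -5 (f = -5 - 1*0 = -5 + 0 = -5)
(52*b(4))*(f - 2)² = (52*(4*4))*(-5 - 2)² = (52*16)*(-7)² = 832*49 = 40768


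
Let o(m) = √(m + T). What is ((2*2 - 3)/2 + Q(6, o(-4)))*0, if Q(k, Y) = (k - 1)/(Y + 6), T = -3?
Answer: 0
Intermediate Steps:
o(m) = √(-3 + m) (o(m) = √(m - 3) = √(-3 + m))
Q(k, Y) = (-1 + k)/(6 + Y)
((2*2 - 3)/2 + Q(6, o(-4)))*0 = ((2*2 - 3)/2 + (-1 + 6)/(6 + √(-3 - 4)))*0 = ((4 - 3)*(½) + 5/(6 + √(-7)))*0 = (1*(½) + 5/(6 + I*√7))*0 = (½ + 5/(6 + I*√7))*0 = 0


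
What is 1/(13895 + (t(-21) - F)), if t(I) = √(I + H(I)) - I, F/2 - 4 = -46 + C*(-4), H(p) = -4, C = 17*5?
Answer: 2936/43100485 - I/43100485 ≈ 6.812e-5 - 2.3202e-8*I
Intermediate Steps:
C = 85
F = -764 (F = 8 + 2*(-46 + 85*(-4)) = 8 + 2*(-46 - 340) = 8 + 2*(-386) = 8 - 772 = -764)
t(I) = √(-4 + I) - I (t(I) = √(I - 4) - I = √(-4 + I) - I)
1/(13895 + (t(-21) - F)) = 1/(13895 + ((√(-4 - 21) - 1*(-21)) - 1*(-764))) = 1/(13895 + ((√(-25) + 21) + 764)) = 1/(13895 + ((5*I + 21) + 764)) = 1/(13895 + ((21 + 5*I) + 764)) = 1/(13895 + (785 + 5*I)) = 1/(14680 + 5*I) = (14680 - 5*I)/215502425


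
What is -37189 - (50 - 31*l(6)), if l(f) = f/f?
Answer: -37208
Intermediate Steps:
l(f) = 1
-37189 - (50 - 31*l(6)) = -37189 - (50 - 31*1) = -37189 - (50 - 31) = -37189 - 1*19 = -37189 - 19 = -37208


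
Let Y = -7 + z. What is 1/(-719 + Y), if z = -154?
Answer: -1/880 ≈ -0.0011364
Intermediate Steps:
Y = -161 (Y = -7 - 154 = -161)
1/(-719 + Y) = 1/(-719 - 161) = 1/(-880) = -1/880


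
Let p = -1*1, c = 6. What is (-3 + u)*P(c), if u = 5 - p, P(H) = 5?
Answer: 15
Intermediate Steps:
p = -1
u = 6 (u = 5 - 1*(-1) = 5 + 1 = 6)
(-3 + u)*P(c) = (-3 + 6)*5 = 3*5 = 15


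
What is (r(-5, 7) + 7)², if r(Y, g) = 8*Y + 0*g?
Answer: 1089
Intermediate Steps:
r(Y, g) = 8*Y (r(Y, g) = 8*Y + 0 = 8*Y)
(r(-5, 7) + 7)² = (8*(-5) + 7)² = (-40 + 7)² = (-33)² = 1089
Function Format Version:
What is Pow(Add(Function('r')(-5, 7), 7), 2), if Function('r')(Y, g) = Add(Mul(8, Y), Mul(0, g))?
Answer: 1089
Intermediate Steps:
Function('r')(Y, g) = Mul(8, Y) (Function('r')(Y, g) = Add(Mul(8, Y), 0) = Mul(8, Y))
Pow(Add(Function('r')(-5, 7), 7), 2) = Pow(Add(Mul(8, -5), 7), 2) = Pow(Add(-40, 7), 2) = Pow(-33, 2) = 1089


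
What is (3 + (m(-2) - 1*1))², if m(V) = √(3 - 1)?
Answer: (2 + √2)² ≈ 11.657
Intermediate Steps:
m(V) = √2
(3 + (m(-2) - 1*1))² = (3 + (√2 - 1*1))² = (3 + (√2 - 1))² = (3 + (-1 + √2))² = (2 + √2)²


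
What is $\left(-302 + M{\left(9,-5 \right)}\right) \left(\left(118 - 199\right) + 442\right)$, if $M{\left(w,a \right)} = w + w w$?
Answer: $-76532$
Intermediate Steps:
$M{\left(w,a \right)} = w + w^{2}$
$\left(-302 + M{\left(9,-5 \right)}\right) \left(\left(118 - 199\right) + 442\right) = \left(-302 + 9 \left(1 + 9\right)\right) \left(\left(118 - 199\right) + 442\right) = \left(-302 + 9 \cdot 10\right) \left(-81 + 442\right) = \left(-302 + 90\right) 361 = \left(-212\right) 361 = -76532$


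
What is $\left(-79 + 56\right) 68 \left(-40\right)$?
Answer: $62560$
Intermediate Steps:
$\left(-79 + 56\right) 68 \left(-40\right) = \left(-23\right) 68 \left(-40\right) = \left(-1564\right) \left(-40\right) = 62560$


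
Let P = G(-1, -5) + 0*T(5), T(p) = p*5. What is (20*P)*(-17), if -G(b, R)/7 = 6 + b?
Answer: 11900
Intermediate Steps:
G(b, R) = -42 - 7*b (G(b, R) = -7*(6 + b) = -42 - 7*b)
T(p) = 5*p
P = -35 (P = (-42 - 7*(-1)) + 0*(5*5) = (-42 + 7) + 0*25 = -35 + 0 = -35)
(20*P)*(-17) = (20*(-35))*(-17) = -700*(-17) = 11900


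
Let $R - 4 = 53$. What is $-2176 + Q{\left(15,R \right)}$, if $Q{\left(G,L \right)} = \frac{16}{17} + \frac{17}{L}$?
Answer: $- \frac{2107343}{969} \approx -2174.8$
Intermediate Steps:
$R = 57$ ($R = 4 + 53 = 57$)
$Q{\left(G,L \right)} = \frac{16}{17} + \frac{17}{L}$ ($Q{\left(G,L \right)} = 16 \cdot \frac{1}{17} + \frac{17}{L} = \frac{16}{17} + \frac{17}{L}$)
$-2176 + Q{\left(15,R \right)} = -2176 + \left(\frac{16}{17} + \frac{17}{57}\right) = -2176 + \frac{1201}{969} = - \frac{2107343}{969}$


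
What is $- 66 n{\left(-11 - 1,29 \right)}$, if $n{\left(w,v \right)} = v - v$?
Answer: $0$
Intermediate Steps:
$n{\left(w,v \right)} = 0$
$- 66 n{\left(-11 - 1,29 \right)} = \left(-66\right) 0 = 0$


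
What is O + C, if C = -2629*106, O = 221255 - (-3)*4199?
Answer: -44822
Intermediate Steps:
O = 233852 (O = 221255 - 1*(-12597) = 221255 + 12597 = 233852)
C = -278674
O + C = 233852 - 278674 = -44822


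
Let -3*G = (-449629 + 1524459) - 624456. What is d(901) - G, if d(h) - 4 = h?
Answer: 453089/3 ≈ 1.5103e+5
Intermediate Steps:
d(h) = 4 + h
G = -450374/3 (G = -((-449629 + 1524459) - 624456)/3 = -(1074830 - 624456)/3 = -⅓*450374 = -450374/3 ≈ -1.5012e+5)
d(901) - G = (4 + 901) - 1*(-450374/3) = 905 + 450374/3 = 453089/3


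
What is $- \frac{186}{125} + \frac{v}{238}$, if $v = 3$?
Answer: $- \frac{43893}{29750} \approx -1.4754$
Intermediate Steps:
$- \frac{186}{125} + \frac{v}{238} = - \frac{186}{125} + \frac{3}{238} = - \frac{43893}{29750}$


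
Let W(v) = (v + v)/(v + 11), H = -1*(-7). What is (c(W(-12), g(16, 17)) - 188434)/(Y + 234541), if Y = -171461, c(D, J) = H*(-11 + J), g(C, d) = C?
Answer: -188399/63080 ≈ -2.9867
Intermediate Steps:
H = 7
W(v) = 2*v/(11 + v) (W(v) = (2*v)/(11 + v) = 2*v/(11 + v))
c(D, J) = -77 + 7*J (c(D, J) = 7*(-11 + J) = -77 + 7*J)
(c(W(-12), g(16, 17)) - 188434)/(Y + 234541) = ((-77 + 7*16) - 188434)/(-171461 + 234541) = ((-77 + 112) - 188434)/63080 = (35 - 188434)*(1/63080) = -188399*1/63080 = -188399/63080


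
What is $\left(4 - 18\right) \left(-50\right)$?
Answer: $700$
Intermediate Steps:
$\left(4 - 18\right) \left(-50\right) = \left(-14\right) \left(-50\right) = 700$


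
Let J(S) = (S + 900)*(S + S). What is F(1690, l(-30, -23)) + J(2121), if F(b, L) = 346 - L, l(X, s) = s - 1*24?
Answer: 12815475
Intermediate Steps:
l(X, s) = -24 + s (l(X, s) = s - 24 = -24 + s)
J(S) = 2*S*(900 + S) (J(S) = (900 + S)*(2*S) = 2*S*(900 + S))
F(1690, l(-30, -23)) + J(2121) = (346 - (-24 - 23)) + 2*2121*(900 + 2121) = (346 - 1*(-47)) + 2*2121*3021 = (346 + 47) + 12815082 = 393 + 12815082 = 12815475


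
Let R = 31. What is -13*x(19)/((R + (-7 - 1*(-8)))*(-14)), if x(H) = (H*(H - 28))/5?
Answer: -2223/2240 ≈ -0.99241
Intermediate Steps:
x(H) = H*(-28 + H)/5 (x(H) = (H*(-28 + H))*(⅕) = H*(-28 + H)/5)
-13*x(19)/((R + (-7 - 1*(-8)))*(-14)) = -13*(⅕)*19*(-28 + 19)/((31 + (-7 - 1*(-8)))*(-14)) = -13*(⅕)*19*(-9)/((31 + (-7 + 8))*(-14)) = -(-2223)/(5*((31 + 1)*(-14))) = -(-2223)/(5*(32*(-14))) = -(-2223)/(5*(-448)) = -(-2223)*(-1)/(5*448) = -13*171/2240 = -2223/2240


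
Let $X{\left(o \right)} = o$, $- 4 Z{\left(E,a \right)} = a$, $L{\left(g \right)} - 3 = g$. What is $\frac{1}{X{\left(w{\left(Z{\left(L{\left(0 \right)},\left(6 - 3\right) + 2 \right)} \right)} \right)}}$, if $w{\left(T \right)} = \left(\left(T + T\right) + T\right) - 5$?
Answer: $- \frac{4}{35} \approx -0.11429$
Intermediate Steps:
$L{\left(g \right)} = 3 + g$
$Z{\left(E,a \right)} = - \frac{a}{4}$
$w{\left(T \right)} = -5 + 3 T$ ($w{\left(T \right)} = \left(2 T + T\right) - 5 = 3 T - 5 = -5 + 3 T$)
$\frac{1}{X{\left(w{\left(Z{\left(L{\left(0 \right)},\left(6 - 3\right) + 2 \right)} \right)} \right)}} = \frac{1}{-5 + 3 \left(- \frac{\left(6 - 3\right) + 2}{4}\right)} = \frac{1}{-5 + 3 \left(- \frac{3 + 2}{4}\right)} = \frac{1}{-5 + 3 \left(\left(- \frac{1}{4}\right) 5\right)} = \frac{1}{-5 + 3 \left(- \frac{5}{4}\right)} = \frac{1}{-5 - \frac{15}{4}} = \frac{1}{- \frac{35}{4}} = - \frac{4}{35}$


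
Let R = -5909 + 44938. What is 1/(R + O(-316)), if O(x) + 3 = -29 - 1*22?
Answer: 1/38975 ≈ 2.5657e-5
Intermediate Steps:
R = 39029
O(x) = -54 (O(x) = -3 + (-29 - 1*22) = -3 + (-29 - 22) = -3 - 51 = -54)
1/(R + O(-316)) = 1/(39029 - 54) = 1/38975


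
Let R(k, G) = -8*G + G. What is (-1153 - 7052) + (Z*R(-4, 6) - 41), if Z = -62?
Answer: -5642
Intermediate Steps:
R(k, G) = -7*G
(-1153 - 7052) + (Z*R(-4, 6) - 41) = (-1153 - 7052) + (-(-434)*6 - 41) = -8205 + (-62*(-42) - 41) = -8205 + (2604 - 41) = -8205 + 2563 = -5642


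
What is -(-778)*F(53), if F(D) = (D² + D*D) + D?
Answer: 4412038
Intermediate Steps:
F(D) = D + 2*D² (F(D) = (D² + D²) + D = 2*D² + D = D + 2*D²)
-(-778)*F(53) = -(-778)*53*(1 + 2*53) = -(-778)*53*(1 + 106) = -(-778)*53*107 = -(-778)*5671 = -778*(-5671) = 4412038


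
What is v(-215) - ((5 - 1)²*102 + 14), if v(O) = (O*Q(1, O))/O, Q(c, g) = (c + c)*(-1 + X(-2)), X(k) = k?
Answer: -1652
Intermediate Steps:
Q(c, g) = -6*c (Q(c, g) = (c + c)*(-1 - 2) = (2*c)*(-3) = -6*c)
v(O) = -6 (v(O) = (O*(-6*1))/O = (O*(-6))/O = (-6*O)/O = -6)
v(-215) - ((5 - 1)²*102 + 14) = -6 - ((5 - 1)²*102 + 14) = -6 - (4²*102 + 14) = -6 - (16*102 + 14) = -6 - (1632 + 14) = -6 - 1*1646 = -6 - 1646 = -1652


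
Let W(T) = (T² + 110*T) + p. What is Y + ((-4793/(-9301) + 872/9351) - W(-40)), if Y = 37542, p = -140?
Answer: 3520920269597/86973651 ≈ 40483.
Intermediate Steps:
W(T) = -140 + T² + 110*T (W(T) = (T² + 110*T) - 140 = -140 + T² + 110*T)
Y + ((-4793/(-9301) + 872/9351) - W(-40)) = 37542 + ((-4793/(-9301) + 872/9351) - (-140 + (-40)² + 110*(-40))) = 37542 + ((-4793*(-1/9301) + 872*(1/9351)) - (-140 + 1600 - 4400)) = 37542 + ((4793/9301 + 872/9351) - 1*(-2940)) = 37542 + (52929815/86973651 + 2940) = 37542 + 255755463755/86973651 = 3520920269597/86973651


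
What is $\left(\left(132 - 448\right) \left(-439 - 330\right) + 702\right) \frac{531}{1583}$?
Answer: $\frac{129407886}{1583} \approx 81749.0$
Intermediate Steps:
$\left(\left(132 - 448\right) \left(-439 - 330\right) + 702\right) \frac{531}{1583} = \left(\left(-316\right) \left(-769\right) + 702\right) 531 \cdot \frac{1}{1583} = \left(243004 + 702\right) \frac{531}{1583} = 243706 \cdot \frac{531}{1583} = \frac{129407886}{1583}$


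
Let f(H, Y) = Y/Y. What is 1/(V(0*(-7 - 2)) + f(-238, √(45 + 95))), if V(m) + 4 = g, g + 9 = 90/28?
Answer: -14/123 ≈ -0.11382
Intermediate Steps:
g = -81/14 (g = -9 + 90/28 = -9 + 90*(1/28) = -9 + 45/14 = -81/14 ≈ -5.7857)
f(H, Y) = 1
V(m) = -137/14 (V(m) = -4 - 81/14 = -137/14)
1/(V(0*(-7 - 2)) + f(-238, √(45 + 95))) = 1/(-137/14 + 1) = 1/(-123/14) = -14/123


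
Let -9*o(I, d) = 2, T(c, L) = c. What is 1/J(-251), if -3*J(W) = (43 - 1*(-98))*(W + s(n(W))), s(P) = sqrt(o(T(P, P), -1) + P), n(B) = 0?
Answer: 2259/26649517 + 3*I*sqrt(2)/26649517 ≈ 8.4767e-5 + 1.592e-7*I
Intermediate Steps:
o(I, d) = -2/9 (o(I, d) = -1/9*2 = -2/9)
s(P) = sqrt(-2/9 + P)
J(W) = -47*W - 47*I*sqrt(2)/3 (J(W) = -(43 - 1*(-98))*(W + sqrt(-2 + 9*0)/3)/3 = -(43 + 98)*(W + sqrt(-2 + 0)/3)/3 = -47*(W + sqrt(-2)/3) = -47*(W + (I*sqrt(2))/3) = -47*(W + I*sqrt(2)/3) = -(141*W + 47*I*sqrt(2))/3 = -47*W - 47*I*sqrt(2)/3)
1/J(-251) = 1/(-47*(-251) - 47*I*sqrt(2)/3) = 1/(11797 - 47*I*sqrt(2)/3)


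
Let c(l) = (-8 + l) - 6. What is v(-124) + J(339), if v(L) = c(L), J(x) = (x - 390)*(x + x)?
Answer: -34716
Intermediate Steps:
J(x) = 2*x*(-390 + x) (J(x) = (-390 + x)*(2*x) = 2*x*(-390 + x))
c(l) = -14 + l
v(L) = -14 + L
v(-124) + J(339) = (-14 - 124) + 2*339*(-390 + 339) = -138 + 2*339*(-51) = -138 - 34578 = -34716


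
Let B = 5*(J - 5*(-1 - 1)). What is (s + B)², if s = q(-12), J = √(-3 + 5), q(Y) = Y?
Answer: 1494 + 380*√2 ≈ 2031.4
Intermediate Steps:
J = √2 ≈ 1.4142
s = -12
B = 50 + 5*√2 (B = 5*(√2 - 5*(-1 - 1)) = 5*(√2 - 5*(-2)) = 5*(√2 + 10) = 5*(10 + √2) = 50 + 5*√2 ≈ 57.071)
(s + B)² = (-12 + (50 + 5*√2))² = (38 + 5*√2)²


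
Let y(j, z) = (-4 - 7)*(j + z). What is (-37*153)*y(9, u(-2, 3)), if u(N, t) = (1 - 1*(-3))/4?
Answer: 622710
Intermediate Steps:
u(N, t) = 1 (u(N, t) = (1 + 3)*(¼) = 4*(¼) = 1)
y(j, z) = -11*j - 11*z (y(j, z) = -11*(j + z) = -11*j - 11*z)
(-37*153)*y(9, u(-2, 3)) = (-37*153)*(-11*9 - 11*1) = -5661*(-99 - 11) = -5661*(-110) = 622710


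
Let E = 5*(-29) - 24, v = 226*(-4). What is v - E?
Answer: -735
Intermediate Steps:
v = -904
E = -169 (E = -145 - 24 = -169)
v - E = -904 - 1*(-169) = -904 + 169 = -735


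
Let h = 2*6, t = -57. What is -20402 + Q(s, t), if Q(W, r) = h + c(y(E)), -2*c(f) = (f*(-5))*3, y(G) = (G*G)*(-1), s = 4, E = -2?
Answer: -20420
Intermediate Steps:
y(G) = -G² (y(G) = G²*(-1) = -G²)
c(f) = 15*f/2 (c(f) = -f*(-5)*3/2 = -(-5*f)*3/2 = -(-15)*f/2 = 15*f/2)
h = 12
Q(W, r) = -18 (Q(W, r) = 12 + 15*(-1*(-2)²)/2 = 12 + 15*(-1*4)/2 = 12 + (15/2)*(-4) = 12 - 30 = -18)
-20402 + Q(s, t) = -20402 - 18 = -20420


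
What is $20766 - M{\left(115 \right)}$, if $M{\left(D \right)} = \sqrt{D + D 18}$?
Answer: $20766 - \sqrt{2185} \approx 20719.0$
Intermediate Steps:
$M{\left(D \right)} = \sqrt{19} \sqrt{D}$ ($M{\left(D \right)} = \sqrt{D + 18 D} = \sqrt{19 D} = \sqrt{19} \sqrt{D}$)
$20766 - M{\left(115 \right)} = 20766 - \sqrt{19} \sqrt{115} = 20766 - \sqrt{2185}$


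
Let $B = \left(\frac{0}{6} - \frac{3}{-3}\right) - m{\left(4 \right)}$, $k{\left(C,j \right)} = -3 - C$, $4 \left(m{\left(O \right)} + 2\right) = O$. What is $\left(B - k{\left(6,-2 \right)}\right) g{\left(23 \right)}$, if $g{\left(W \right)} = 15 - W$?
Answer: $-88$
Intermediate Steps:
$m{\left(O \right)} = -2 + \frac{O}{4}$
$B = 2$ ($B = \left(\frac{0}{6} - \frac{3}{-3}\right) - \left(-2 + \frac{1}{4} \cdot 4\right) = \left(0 \cdot \frac{1}{6} - -1\right) - \left(-2 + 1\right) = \left(0 + 1\right) - -1 = 1 + 1 = 2$)
$\left(B - k{\left(6,-2 \right)}\right) g{\left(23 \right)} = \left(2 - \left(-3 - 6\right)\right) \left(15 - 23\right) = \left(2 - -9\right) \left(-8\right) = \left(2 + 9\right) \left(-8\right) = 11 \left(-8\right) = -88$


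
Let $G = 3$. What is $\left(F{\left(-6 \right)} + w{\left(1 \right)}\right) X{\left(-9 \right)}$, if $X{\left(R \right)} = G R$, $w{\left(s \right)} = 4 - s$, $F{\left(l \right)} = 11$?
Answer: $-378$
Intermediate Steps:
$X{\left(R \right)} = 3 R$
$\left(F{\left(-6 \right)} + w{\left(1 \right)}\right) X{\left(-9 \right)} = \left(11 + \left(4 - 1\right)\right) 3 \left(-9\right) = \left(11 + \left(4 - 1\right)\right) \left(-27\right) = \left(11 + 3\right) \left(-27\right) = 14 \left(-27\right) = -378$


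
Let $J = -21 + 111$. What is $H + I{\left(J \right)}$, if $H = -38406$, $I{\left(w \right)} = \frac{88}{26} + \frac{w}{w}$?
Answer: $- \frac{499221}{13} \approx -38402.0$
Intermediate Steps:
$J = 90$
$I{\left(w \right)} = \frac{57}{13}$ ($I{\left(w \right)} = 88 \cdot \frac{1}{26} + 1 = \frac{44}{13} + 1 = \frac{57}{13}$)
$H + I{\left(J \right)} = -38406 + \frac{57}{13} = - \frac{499221}{13}$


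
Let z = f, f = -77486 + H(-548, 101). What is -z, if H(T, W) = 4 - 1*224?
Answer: 77706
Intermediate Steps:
H(T, W) = -220 (H(T, W) = 4 - 224 = -220)
f = -77706 (f = -77486 - 220 = -77706)
z = -77706
-z = -1*(-77706) = 77706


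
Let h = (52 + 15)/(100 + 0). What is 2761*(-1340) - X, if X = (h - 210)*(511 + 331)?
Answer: -176174207/50 ≈ -3.5235e+6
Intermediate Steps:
h = 67/100 ≈ 0.67000
X = -8812793/50 (X = (67/100 - 210)*(511 + 331) = -20933/100*842 = -8812793/50 ≈ -1.7626e+5)
2761*(-1340) - X = 2761*(-1340) - 1*(-8812793/50) = -3699740 + 8812793/50 = -176174207/50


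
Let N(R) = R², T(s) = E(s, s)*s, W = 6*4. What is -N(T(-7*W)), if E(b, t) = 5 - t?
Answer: -844716096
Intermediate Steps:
W = 24
T(s) = s*(5 - s) (T(s) = (5 - s)*s = s*(5 - s))
-N(T(-7*W)) = -((-7*24)*(5 - (-7)*24))² = -(-168*(5 - 1*(-168)))² = -(-168*(5 + 168))² = -(-168*173)² = -1*(-29064)² = -1*844716096 = -844716096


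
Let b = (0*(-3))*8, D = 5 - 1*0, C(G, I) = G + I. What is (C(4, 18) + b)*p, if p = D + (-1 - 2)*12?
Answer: -682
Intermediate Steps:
D = 5 (D = 5 + 0 = 5)
b = 0 (b = 0*8 = 0)
p = -31 (p = 5 + (-1 - 2)*12 = 5 - 3*12 = 5 - 36 = -31)
(C(4, 18) + b)*p = ((4 + 18) + 0)*(-31) = (22 + 0)*(-31) = 22*(-31) = -682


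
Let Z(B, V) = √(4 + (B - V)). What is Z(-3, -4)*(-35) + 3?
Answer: 3 - 35*√5 ≈ -75.262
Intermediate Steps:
Z(B, V) = √(4 + B - V)
Z(-3, -4)*(-35) + 3 = √(4 - 3 - 1*(-4))*(-35) + 3 = √(4 - 3 + 4)*(-35) + 3 = √5*(-35) + 3 = -35*√5 + 3 = 3 - 35*√5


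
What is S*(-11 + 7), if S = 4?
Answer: -16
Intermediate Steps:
S*(-11 + 7) = 4*(-11 + 7) = 4*(-4) = -16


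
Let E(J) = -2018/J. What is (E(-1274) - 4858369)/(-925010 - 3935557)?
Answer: 1031593348/1032060393 ≈ 0.99955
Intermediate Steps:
(E(-1274) - 4858369)/(-925010 - 3935557) = (-2018/(-1274) - 4858369)/(-925010 - 3935557) = (-2018*(-1/1274) - 4858369)/(-4860567) = (1009/637 - 4858369)*(-1/4860567) = -3094780044/637*(-1/4860567) = 1031593348/1032060393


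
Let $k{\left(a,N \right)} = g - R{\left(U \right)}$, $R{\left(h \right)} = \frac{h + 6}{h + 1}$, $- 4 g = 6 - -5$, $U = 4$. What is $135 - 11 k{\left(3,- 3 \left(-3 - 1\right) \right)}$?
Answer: $\frac{749}{4} \approx 187.25$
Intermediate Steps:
$g = - \frac{11}{4}$ ($g = - \frac{6 - -5}{4} = - \frac{6 + 5}{4} = \left(- \frac{1}{4}\right) 11 = - \frac{11}{4} \approx -2.75$)
$R{\left(h \right)} = \frac{6 + h}{1 + h}$
$k{\left(a,N \right)} = - \frac{19}{4}$ ($k{\left(a,N \right)} = - \frac{11}{4} - \frac{6 + 4}{1 + 4} = - \frac{11}{4} - \frac{1}{5} \cdot 10 = - \frac{11}{4} - 2 = - \frac{19}{4}$)
$135 - 11 k{\left(3,- 3 \left(-3 - 1\right) \right)} = 135 - - \frac{209}{4} = 135 + \frac{209}{4} = \frac{749}{4}$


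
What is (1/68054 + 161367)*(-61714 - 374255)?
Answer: -4787667609319611/68054 ≈ -7.0351e+10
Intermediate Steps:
(1/68054 + 161367)*(-61714 - 374255) = (1/68054 + 161367)*(-435969) = (10981669819/68054)*(-435969) = -4787667609319611/68054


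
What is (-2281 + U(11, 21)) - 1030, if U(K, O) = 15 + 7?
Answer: -3289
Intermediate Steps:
U(K, O) = 22
(-2281 + U(11, 21)) - 1030 = (-2281 + 22) - 1030 = -2259 - 1030 = -3289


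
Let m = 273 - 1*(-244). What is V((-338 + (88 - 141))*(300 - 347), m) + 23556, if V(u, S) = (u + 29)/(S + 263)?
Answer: 9196043/390 ≈ 23580.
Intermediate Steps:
m = 517 (m = 273 + 244 = 517)
V(u, S) = (29 + u)/(263 + S)
V((-338 + (88 - 141))*(300 - 347), m) + 23556 = (29 + (-338 + (88 - 141))*(300 - 347))/(263 + 517) + 23556 = (29 + (-338 - 53)*(-47))/780 + 23556 = (29 - 391*(-47))/780 + 23556 = (29 + 18377)/780 + 23556 = (1/780)*18406 + 23556 = 9203/390 + 23556 = 9196043/390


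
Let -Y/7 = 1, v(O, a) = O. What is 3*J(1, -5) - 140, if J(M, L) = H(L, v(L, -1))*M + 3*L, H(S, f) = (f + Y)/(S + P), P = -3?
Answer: -361/2 ≈ -180.50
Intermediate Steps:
Y = -7 (Y = -7*1 = -7)
H(S, f) = (-7 + f)/(-3 + S) (H(S, f) = (f - 7)/(S - 3) = (-7 + f)/(-3 + S))
J(M, L) = 3*L + M*(-7 + L)/(-3 + L) (J(M, L) = ((-7 + L)/(-3 + L))*M + 3*L = M*(-7 + L)/(-3 + L) + 3*L = 3*L + M*(-7 + L)/(-3 + L))
3*J(1, -5) - 140 = 3*((1*(-7 - 5) + 3*(-5)*(-3 - 5))/(-3 - 5)) - 140 = 3*((1*(-12) + 3*(-5)*(-8))/(-8)) - 140 = 3*(-(-12 + 120)/8) - 140 = 3*(-⅛*108) - 140 = 3*(-27/2) - 140 = -81/2 - 140 = -361/2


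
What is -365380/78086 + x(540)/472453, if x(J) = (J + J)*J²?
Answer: 12209421465430/18445982479 ≈ 661.90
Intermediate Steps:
x(J) = 2*J³ (x(J) = (2*J)*J² = 2*J³)
-365380/78086 + x(540)/472453 = -365380/78086 + (2*540³)/472453 = -365380*1/78086 + (2*157464000)*(1/472453) = -182690/39043 + 314928000*(1/472453) = -182690/39043 + 314928000/472453 = 12209421465430/18445982479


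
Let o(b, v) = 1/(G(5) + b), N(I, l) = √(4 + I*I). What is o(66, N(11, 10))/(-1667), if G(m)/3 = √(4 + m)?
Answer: -1/125025 ≈ -7.9984e-6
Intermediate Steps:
G(m) = 3*√(4 + m)
N(I, l) = √(4 + I²)
o(b, v) = 1/(9 + b) (o(b, v) = 1/(3*√(4 + 5) + b) = 1/(3*√9 + b) = 1/(3*3 + b) = 1/(9 + b))
o(66, N(11, 10))/(-1667) = 1/((9 + 66)*(-1667)) = -1/1667/75 = (1/75)*(-1/1667) = -1/125025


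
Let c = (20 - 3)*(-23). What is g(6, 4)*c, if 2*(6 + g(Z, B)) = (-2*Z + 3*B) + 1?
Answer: 4301/2 ≈ 2150.5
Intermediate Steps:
g(Z, B) = -11/2 - Z + 3*B/2 (g(Z, B) = -6 + ((-2*Z + 3*B) + 1)/2 = -6 + (1 - 2*Z + 3*B)/2 = -6 + (½ - Z + 3*B/2) = -11/2 - Z + 3*B/2)
c = -391 (c = 17*(-23) = -391)
g(6, 4)*c = (-11/2 - 1*6 + (3/2)*4)*(-391) = (-11/2 - 6 + 6)*(-391) = -11/2*(-391) = 4301/2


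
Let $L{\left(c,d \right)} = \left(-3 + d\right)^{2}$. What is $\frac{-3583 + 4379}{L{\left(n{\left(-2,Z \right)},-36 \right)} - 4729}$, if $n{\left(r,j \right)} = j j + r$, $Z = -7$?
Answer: $- \frac{199}{802} \approx -0.24813$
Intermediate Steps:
$n{\left(r,j \right)} = r + j^{2}$ ($n{\left(r,j \right)} = j^{2} + r = r + j^{2}$)
$\frac{-3583 + 4379}{L{\left(n{\left(-2,Z \right)},-36 \right)} - 4729} = \frac{-3583 + 4379}{\left(-3 - 36\right)^{2} - 4729} = \frac{796}{\left(-39\right)^{2} - 4729} = \frac{796}{1521 - 4729} = \frac{796}{-3208} = 796 \left(- \frac{1}{3208}\right) = - \frac{199}{802}$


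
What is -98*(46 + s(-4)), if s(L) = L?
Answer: -4116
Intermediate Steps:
-98*(46 + s(-4)) = -98*(46 - 4) = -98*42 = -4116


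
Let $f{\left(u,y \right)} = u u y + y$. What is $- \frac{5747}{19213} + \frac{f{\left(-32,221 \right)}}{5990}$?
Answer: $\frac{863560059}{23017174} \approx 37.518$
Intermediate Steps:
$f{\left(u,y \right)} = y + y u^{2}$ ($f{\left(u,y \right)} = u^{2} y + y = y u^{2} + y = y + y u^{2}$)
$- \frac{5747}{19213} + \frac{f{\left(-32,221 \right)}}{5990} = - \frac{5747}{19213} + \frac{221 \left(1 + \left(-32\right)^{2}\right)}{5990} = \left(-5747\right) \frac{1}{19213} + 221 \left(1 + 1024\right) \frac{1}{5990} = - \frac{5747}{19213} + 221 \cdot 1025 \cdot \frac{1}{5990} = - \frac{5747}{19213} + 226525 \cdot \frac{1}{5990} = - \frac{5747}{19213} + \frac{45305}{1198} = \frac{863560059}{23017174}$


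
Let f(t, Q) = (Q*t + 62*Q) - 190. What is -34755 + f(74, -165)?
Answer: -57385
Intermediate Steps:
f(t, Q) = -190 + 62*Q + Q*t (f(t, Q) = (62*Q + Q*t) - 190 = -190 + 62*Q + Q*t)
-34755 + f(74, -165) = -34755 + (-190 + 62*(-165) - 165*74) = -34755 + (-190 - 10230 - 12210) = -34755 - 22630 = -57385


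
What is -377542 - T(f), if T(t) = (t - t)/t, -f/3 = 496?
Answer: -377542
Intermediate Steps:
f = -1488 (f = -3*496 = -1488)
T(t) = 0 (T(t) = 0/t = 0)
-377542 - T(f) = -377542 - 1*0 = -377542 + 0 = -377542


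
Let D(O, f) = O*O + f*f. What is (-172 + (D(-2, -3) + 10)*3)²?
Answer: 10609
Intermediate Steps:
D(O, f) = O² + f²
(-172 + (D(-2, -3) + 10)*3)² = (-172 + (((-2)² + (-3)²) + 10)*3)² = (-172 + ((4 + 9) + 10)*3)² = (-172 + (13 + 10)*3)² = (-172 + 23*3)² = (-172 + 69)² = (-103)² = 10609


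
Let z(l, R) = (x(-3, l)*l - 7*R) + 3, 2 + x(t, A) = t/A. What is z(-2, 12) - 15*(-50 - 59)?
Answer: 1555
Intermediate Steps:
x(t, A) = -2 + t/A
z(l, R) = 3 - 7*R + l*(-2 - 3/l) (z(l, R) = ((-2 - 3/l)*l - 7*R) + 3 = (l*(-2 - 3/l) - 7*R) + 3 = (-7*R + l*(-2 - 3/l)) + 3 = 3 - 7*R + l*(-2 - 3/l))
z(-2, 12) - 15*(-50 - 59) = (-7*12 - 2*(-2)) - 15*(-50 - 59) = (-84 + 4) - 15*(-109) = -80 + 1635 = 1555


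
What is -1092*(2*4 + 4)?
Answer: -13104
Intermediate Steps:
-1092*(2*4 + 4) = -1092*(8 + 4) = -1092*12 = -13104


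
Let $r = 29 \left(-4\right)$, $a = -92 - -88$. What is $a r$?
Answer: $464$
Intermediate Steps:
$a = -4$ ($a = -92 + 88 = -4$)
$r = -116$
$a r = \left(-4\right) \left(-116\right) = 464$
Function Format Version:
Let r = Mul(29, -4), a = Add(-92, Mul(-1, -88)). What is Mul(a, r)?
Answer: 464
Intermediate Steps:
a = -4 (a = Add(-92, 88) = -4)
r = -116
Mul(a, r) = Mul(-4, -116) = 464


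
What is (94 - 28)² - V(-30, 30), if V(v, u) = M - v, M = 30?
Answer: 4296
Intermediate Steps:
V(v, u) = 30 - v
(94 - 28)² - V(-30, 30) = (94 - 28)² - (30 - 1*(-30)) = 66² - (30 + 30) = 4356 - 1*60 = 4356 - 60 = 4296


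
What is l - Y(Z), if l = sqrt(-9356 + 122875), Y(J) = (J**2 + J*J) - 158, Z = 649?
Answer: -842244 + sqrt(113519) ≈ -8.4191e+5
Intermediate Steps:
Y(J) = -158 + 2*J**2 (Y(J) = (J**2 + J**2) - 158 = 2*J**2 - 158 = -158 + 2*J**2)
l = sqrt(113519) ≈ 336.93
l - Y(Z) = sqrt(113519) - (-158 + 2*649**2) = sqrt(113519) - (-158 + 2*421201) = sqrt(113519) - (-158 + 842402) = sqrt(113519) - 1*842244 = sqrt(113519) - 842244 = -842244 + sqrt(113519)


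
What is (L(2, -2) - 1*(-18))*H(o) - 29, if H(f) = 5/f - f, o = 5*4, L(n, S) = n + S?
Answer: -769/2 ≈ -384.50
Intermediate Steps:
L(n, S) = S + n
o = 20
H(f) = -f + 5/f
(L(2, -2) - 1*(-18))*H(o) - 29 = ((-2 + 2) - 1*(-18))*(-1*20 + 5/20) - 29 = (0 + 18)*(-20 + 5*(1/20)) - 29 = 18*(-20 + ¼) - 29 = 18*(-79/4) - 29 = -711/2 - 29 = -769/2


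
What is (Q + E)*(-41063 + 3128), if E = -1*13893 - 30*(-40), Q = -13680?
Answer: 1000459755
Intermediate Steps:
E = -12693 (E = -13893 + 1200 = -12693)
(Q + E)*(-41063 + 3128) = (-13680 - 12693)*(-41063 + 3128) = -26373*(-37935) = 1000459755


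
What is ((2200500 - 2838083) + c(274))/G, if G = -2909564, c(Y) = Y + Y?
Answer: 91005/415652 ≈ 0.21895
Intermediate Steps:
c(Y) = 2*Y
((2200500 - 2838083) + c(274))/G = ((2200500 - 2838083) + 2*274)/(-2909564) = (-637583 + 548)*(-1/2909564) = -637035*(-1/2909564) = 91005/415652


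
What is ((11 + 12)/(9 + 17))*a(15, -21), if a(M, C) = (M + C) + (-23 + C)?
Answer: -575/13 ≈ -44.231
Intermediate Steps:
a(M, C) = -23 + M + 2*C (a(M, C) = (C + M) + (-23 + C) = -23 + M + 2*C)
((11 + 12)/(9 + 17))*a(15, -21) = ((11 + 12)/(9 + 17))*(-23 + 15 + 2*(-21)) = (23/26)*(-23 + 15 - 42) = (23*(1/26))*(-50) = (23/26)*(-50) = -575/13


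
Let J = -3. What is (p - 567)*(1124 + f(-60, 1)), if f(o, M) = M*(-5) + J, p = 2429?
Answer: 2077992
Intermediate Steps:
f(o, M) = -3 - 5*M (f(o, M) = M*(-5) - 3 = -5*M - 3 = -3 - 5*M)
(p - 567)*(1124 + f(-60, 1)) = (2429 - 567)*(1124 + (-3 - 5*1)) = 1862*(1124 + (-3 - 5)) = 1862*(1124 - 8) = 1862*1116 = 2077992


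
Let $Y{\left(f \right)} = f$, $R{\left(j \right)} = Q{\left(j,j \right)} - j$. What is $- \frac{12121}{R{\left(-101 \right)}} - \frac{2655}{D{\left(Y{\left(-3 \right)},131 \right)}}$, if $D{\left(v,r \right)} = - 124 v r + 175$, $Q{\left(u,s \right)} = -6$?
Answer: $- \frac{593053972}{4646165} \approx -127.64$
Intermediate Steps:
$R{\left(j \right)} = -6 - j$
$D{\left(v,r \right)} = 175 - 124 r v$ ($D{\left(v,r \right)} = - 124 r v + 175 = 175 - 124 r v$)
$- \frac{12121}{R{\left(-101 \right)}} - \frac{2655}{D{\left(Y{\left(-3 \right)},131 \right)}} = - \frac{12121}{-6 - -101} - \frac{2655}{175 - 16244 \left(-3\right)} = - \frac{12121}{-6 + 101} - \frac{2655}{175 + 48732} = - \frac{12121}{95} - \frac{2655}{48907} = - \frac{593053972}{4646165}$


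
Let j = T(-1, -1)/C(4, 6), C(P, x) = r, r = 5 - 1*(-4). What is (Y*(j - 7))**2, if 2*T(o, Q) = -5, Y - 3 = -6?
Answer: 17161/36 ≈ 476.69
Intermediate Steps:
Y = -3 (Y = 3 - 6 = -3)
T(o, Q) = -5/2 (T(o, Q) = (1/2)*(-5) = -5/2)
r = 9 (r = 5 + 4 = 9)
C(P, x) = 9
j = -5/18 (j = -5/2/9 = -5/2*1/9 = -5/18 ≈ -0.27778)
(Y*(j - 7))**2 = (-3*(-5/18 - 7))**2 = (-3*(-131/18))**2 = (131/6)**2 = 17161/36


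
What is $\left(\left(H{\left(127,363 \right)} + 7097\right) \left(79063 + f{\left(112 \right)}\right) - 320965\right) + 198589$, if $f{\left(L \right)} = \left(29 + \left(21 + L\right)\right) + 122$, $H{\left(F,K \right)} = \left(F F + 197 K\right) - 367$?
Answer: $7487854014$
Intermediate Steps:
$H{\left(F,K \right)} = -367 + F^{2} + 197 K$ ($H{\left(F,K \right)} = \left(F^{2} + 197 K\right) - 367 = -367 + F^{2} + 197 K$)
$f{\left(L \right)} = 172 + L$ ($f{\left(L \right)} = \left(50 + L\right) + 122 = 172 + L$)
$\left(\left(H{\left(127,363 \right)} + 7097\right) \left(79063 + f{\left(112 \right)}\right) - 320965\right) + 198589 = \left(\left(\left(-367 + 127^{2} + 197 \cdot 363\right) + 7097\right) \left(79063 + \left(172 + 112\right)\right) - 320965\right) + 198589 = \left(\left(\left(-367 + 16129 + 71511\right) + 7097\right) \left(79063 + 284\right) - 320965\right) + 198589 = \left(\left(87273 + 7097\right) 79347 - 320965\right) + 198589 = \left(94370 \cdot 79347 - 320965\right) + 198589 = \left(7487976390 - 320965\right) + 198589 = 7487655425 + 198589 = 7487854014$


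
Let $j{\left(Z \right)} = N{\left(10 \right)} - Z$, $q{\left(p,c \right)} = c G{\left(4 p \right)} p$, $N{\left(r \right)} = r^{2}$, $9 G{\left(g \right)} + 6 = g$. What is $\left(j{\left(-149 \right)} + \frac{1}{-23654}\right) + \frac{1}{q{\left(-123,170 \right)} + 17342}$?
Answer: $\frac{1729202544386}{6944589687} \approx 249.0$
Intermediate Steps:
$G{\left(g \right)} = - \frac{2}{3} + \frac{g}{9}$
$q{\left(p,c \right)} = c p \left(- \frac{2}{3} + \frac{4 p}{9}\right)$ ($q{\left(p,c \right)} = c \left(- \frac{2}{3} + \frac{4 p}{9}\right) p = c p \left(- \frac{2}{3} + \frac{4 p}{9}\right)$)
$j{\left(Z \right)} = 100 - Z$ ($j{\left(Z \right)} = 10^{2} - Z = 100 - Z$)
$\left(j{\left(-149 \right)} + \frac{1}{-23654}\right) + \frac{1}{q{\left(-123,170 \right)} + 17342} = \left(\left(100 - -149\right) + \frac{1}{-23654}\right) + \frac{1}{\frac{2}{9} \cdot 170 \left(-123\right) \left(-3 + 2 \left(-123\right)\right) + 17342} = \left(\left(100 + 149\right) - \frac{1}{23654}\right) + \frac{1}{\frac{2}{9} \cdot 170 \left(-123\right) \left(-3 - 246\right) + 17342} = \left(249 - \frac{1}{23654}\right) + \frac{1}{\frac{2}{9} \cdot 170 \left(-123\right) \left(-249\right) + 17342} = \frac{5889845}{23654} + \frac{1}{1157020 + 17342} = \frac{5889845}{23654} + \frac{1}{1174362} = \frac{1729202544386}{6944589687}$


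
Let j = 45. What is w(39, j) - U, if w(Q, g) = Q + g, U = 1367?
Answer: -1283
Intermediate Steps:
w(39, j) - U = (39 + 45) - 1*1367 = 84 - 1367 = -1283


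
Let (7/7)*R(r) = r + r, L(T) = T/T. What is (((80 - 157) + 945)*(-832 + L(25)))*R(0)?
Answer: 0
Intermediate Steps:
L(T) = 1
R(r) = 2*r (R(r) = r + r = 2*r)
(((80 - 157) + 945)*(-832 + L(25)))*R(0) = (((80 - 157) + 945)*(-832 + 1))*(2*0) = ((-77 + 945)*(-831))*0 = (868*(-831))*0 = -721308*0 = 0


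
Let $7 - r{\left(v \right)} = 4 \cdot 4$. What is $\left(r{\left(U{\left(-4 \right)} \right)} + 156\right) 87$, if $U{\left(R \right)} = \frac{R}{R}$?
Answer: $12789$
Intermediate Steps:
$U{\left(R \right)} = 1$
$r{\left(v \right)} = -9$ ($r{\left(v \right)} = 7 - 4 \cdot 4 = 7 - 16 = -9$)
$\left(r{\left(U{\left(-4 \right)} \right)} + 156\right) 87 = \left(-9 + 156\right) 87 = 147 \cdot 87 = 12789$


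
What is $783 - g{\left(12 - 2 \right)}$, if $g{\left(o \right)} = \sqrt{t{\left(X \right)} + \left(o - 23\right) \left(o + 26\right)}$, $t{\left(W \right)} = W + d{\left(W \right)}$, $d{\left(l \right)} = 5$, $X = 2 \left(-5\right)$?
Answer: $783 - i \sqrt{473} \approx 783.0 - 21.749 i$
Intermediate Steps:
$X = -10$
$t{\left(W \right)} = 5 + W$ ($t{\left(W \right)} = W + 5 = 5 + W$)
$g{\left(o \right)} = \sqrt{-5 + \left(-23 + o\right) \left(26 + o\right)}$ ($g{\left(o \right)} = \sqrt{\left(5 - 10\right) + \left(o - 23\right) \left(o + 26\right)} = \sqrt{-5 + \left(-23 + o\right) \left(26 + o\right)}$)
$783 - g{\left(12 - 2 \right)} = 783 - \sqrt{-603 + \left(12 - 2\right)^{2} + 3 \left(12 - 2\right)} = 783 - \sqrt{-603 + 10^{2} + 3 \cdot 10} = 783 - \sqrt{-603 + 100 + 30} = 783 - \sqrt{-473} = 783 - i \sqrt{473}$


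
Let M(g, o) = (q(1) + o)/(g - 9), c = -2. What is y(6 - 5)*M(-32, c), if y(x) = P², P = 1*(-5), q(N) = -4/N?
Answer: 150/41 ≈ 3.6585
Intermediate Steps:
P = -5
y(x) = 25 (y(x) = (-5)² = 25)
M(g, o) = (-4 + o)/(-9 + g) (M(g, o) = (-4/1 + o)/(g - 9) = (-4*1 + o)/(-9 + g) = (-4 + o)/(-9 + g))
y(6 - 5)*M(-32, c) = 25*((-4 - 2)/(-9 - 32)) = 25*(-6/(-41)) = 25*(-1/41*(-6)) = 25*(6/41) = 150/41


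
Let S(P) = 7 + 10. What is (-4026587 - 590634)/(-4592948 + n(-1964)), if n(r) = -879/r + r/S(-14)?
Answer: 154159774748/153353190177 ≈ 1.0053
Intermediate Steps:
S(P) = 17
n(r) = -879/r + r/17
(-4026587 - 590634)/(-4592948 + n(-1964)) = (-4026587 - 590634)/(-4592948 + (-879/(-1964) + (1/17)*(-1964))) = -4617221/(-4592948 + (-879*(-1/1964) - 1964/17)) = -4617221/(-4592948 + (879/1964 - 1964/17)) = -4617221/(-4592948 - 3842353/33388) = -4617221/(-153353190177/33388) = -4617221*(-33388/153353190177) = 154159774748/153353190177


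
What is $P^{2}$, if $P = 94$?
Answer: $8836$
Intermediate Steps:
$P^{2} = 94^{2} = 8836$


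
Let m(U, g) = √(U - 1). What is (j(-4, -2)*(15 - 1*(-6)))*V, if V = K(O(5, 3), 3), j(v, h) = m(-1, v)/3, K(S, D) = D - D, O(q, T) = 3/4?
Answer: 0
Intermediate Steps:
O(q, T) = ¾ (O(q, T) = 3*(¼) = ¾)
m(U, g) = √(-1 + U)
K(S, D) = 0
j(v, h) = I*√2/3 (j(v, h) = √(-1 - 1)/3 = √(-2)*(⅓) = (I*√2)*(⅓) = I*√2/3)
V = 0
(j(-4, -2)*(15 - 1*(-6)))*V = ((I*√2/3)*(15 - 1*(-6)))*0 = ((I*√2/3)*(15 + 6))*0 = ((I*√2/3)*21)*0 = (7*I*√2)*0 = 0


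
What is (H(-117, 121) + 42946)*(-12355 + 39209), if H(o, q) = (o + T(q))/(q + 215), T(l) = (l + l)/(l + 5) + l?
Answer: 12206234628527/10584 ≈ 1.1533e+9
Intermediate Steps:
T(l) = l + 2*l/(5 + l) (T(l) = (2*l)/(5 + l) + l = 2*l/(5 + l) + l = l + 2*l/(5 + l))
H(o, q) = (o + q*(7 + q)/(5 + q))/(215 + q) (H(o, q) = (o + q*(7 + q)/(5 + q))/(q + 215) = (o + q*(7 + q)/(5 + q))/(215 + q))
(H(-117, 121) + 42946)*(-12355 + 39209) = ((-117*(5 + 121) + 121*(7 + 121))/((5 + 121)*(215 + 121)) + 42946)*(-12355 + 39209) = ((-117*126 + 121*128)/(126*336) + 42946)*26854 = ((1/126)*(1/336)*(-14742 + 15488) + 42946)*26854 = ((1/126)*(1/336)*746 + 42946)*26854 = (373/21168 + 42946)*26854 = (909081301/21168)*26854 = 12206234628527/10584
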